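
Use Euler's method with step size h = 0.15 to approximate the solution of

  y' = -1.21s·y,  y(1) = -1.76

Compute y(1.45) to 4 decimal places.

Euler: y_{n+1} = y_n + h·f(s_n, y_n).
s=1.000000, y=-1.760000: f=2.129600 → y ← -1.760000 + 0.15·2.129600 = -1.440560
s=1.150000, y=-1.440560: f=2.004539 → y ← -1.440560 + 0.15·2.004539 = -1.139879
s=1.300000, y=-1.139879: f=1.793030 → y ← -1.139879 + 0.15·1.793030 = -0.870925
y(1.45) ≈ -0.8709

-0.8709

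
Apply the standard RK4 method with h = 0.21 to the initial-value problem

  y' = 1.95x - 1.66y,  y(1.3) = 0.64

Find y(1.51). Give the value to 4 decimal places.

RK4: k1 = f(x_n, y_n); k2 = f(x_n + h/2, y_n + (h/2)·k1); k3 = f(x_n + h/2, y_n + (h/2)·k2); k4 = f(x_n + h, y_n + h·k3); y_{n+1} = y_n + (h/6)·(k1 + 2k2 + 2k3 + k4).
x=1.300000, y=0.640000:
  k1 = f(1.300000, 0.640000) = 1.472600
  k2 = f(1.405000, 0.794623) = 1.420676
  k3 = f(1.405000, 0.789171) = 1.429726
  k4 = f(1.510000, 0.940243) = 1.383697
  y ← 0.640000 + (0.21/6)·(k1 + 2k2 + 2k3 + k4) = 0.939499
y(1.51) ≈ 0.9395

0.9395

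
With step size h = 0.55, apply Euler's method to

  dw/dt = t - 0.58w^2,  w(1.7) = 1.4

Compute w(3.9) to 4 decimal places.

Euler: w_{n+1} = w_n + h·f(t_n, w_n).
t=1.700000, w=1.400000: f=0.563200 → w ← 1.400000 + 0.55·0.563200 = 1.709760
t=2.250000, w=1.709760: f=0.554498 → w ← 1.709760 + 0.55·0.554498 = 2.014734
t=2.800000, w=2.014734: f=0.445691 → w ← 2.014734 + 0.55·0.445691 = 2.259864
t=3.350000, w=2.259864: f=0.387948 → w ← 2.259864 + 0.55·0.387948 = 2.473236
w(3.9) ≈ 2.4732

2.4732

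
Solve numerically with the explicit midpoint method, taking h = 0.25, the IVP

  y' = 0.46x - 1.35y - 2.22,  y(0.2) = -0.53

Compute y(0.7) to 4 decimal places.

-0.9861

Midpoint: k1 = f(x_n, y_n); k2 = f(x_n + h/2, y_n + (h/2)·k1); y_{n+1} = y_n + h·k2.
x=0.200000, y=-0.530000:
  k1 = f(0.200000, -0.530000) = -1.412500
  k2 = f(0.325000, -0.706562) = -1.116641
  y ← -0.530000 + 0.25·(-1.116641) = -0.809160
x=0.450000, y=-0.809160:
  k1 = f(0.450000, -0.809160) = -0.920634
  k2 = f(0.575000, -0.924239) = -0.707777
  y ← -0.809160 + 0.25·(-0.707777) = -0.986104
y(0.7) ≈ -0.9861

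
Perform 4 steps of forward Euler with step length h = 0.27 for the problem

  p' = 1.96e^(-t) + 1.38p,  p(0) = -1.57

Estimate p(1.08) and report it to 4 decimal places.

Euler: p_{n+1} = p_n + h·f(t_n, p_n).
t=0.000000, p=-1.570000: f=-0.206600 → p ← -1.570000 + 0.27·(-0.206600) = -1.625782
t=0.270000, p=-1.625782: f=-0.747355 → p ← -1.625782 + 0.27·(-0.747355) = -1.827568
t=0.540000, p=-1.827568: f=-1.379857 → p ← -1.827568 + 0.27·(-1.379857) = -2.200129
t=0.810000, p=-2.200129: f=-2.164257 → p ← -2.200129 + 0.27·(-2.164257) = -2.784479
p(1.08) ≈ -2.7845

-2.7845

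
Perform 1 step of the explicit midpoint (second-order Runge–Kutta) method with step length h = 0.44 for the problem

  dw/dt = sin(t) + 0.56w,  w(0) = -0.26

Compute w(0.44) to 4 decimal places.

Midpoint: k1 = f(t_n, w_n); k2 = f(t_n + h/2, w_n + (h/2)·k1); w_{n+1} = w_n + h·k2.
t=0.000000, w=-0.260000:
  k1 = f(0.000000, -0.260000) = -0.145600
  k2 = f(0.220000, -0.292032) = 0.054692
  w ← -0.260000 + 0.44·0.054692 = -0.235936
w(0.44) ≈ -0.2359

-0.2359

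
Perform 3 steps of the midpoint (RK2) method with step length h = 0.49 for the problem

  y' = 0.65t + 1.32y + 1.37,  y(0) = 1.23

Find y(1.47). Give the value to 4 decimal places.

14.7491

Midpoint: k1 = f(t_n, y_n); k2 = f(t_n + h/2, y_n + (h/2)·k1); y_{n+1} = y_n + h·k2.
t=0.000000, y=1.230000:
  k1 = f(0.000000, 1.230000) = 2.993600
  k2 = f(0.245000, 1.963432) = 4.120980
  y ← 1.230000 + 0.49·4.120980 = 3.249280
t=0.490000, y=3.249280:
  k1 = f(0.490000, 3.249280) = 5.977550
  k2 = f(0.735000, 4.713780) = 8.069940
  y ← 3.249280 + 0.49·8.069940 = 7.203551
t=0.980000, y=7.203551:
  k1 = f(0.980000, 7.203551) = 11.515687
  k2 = f(1.225000, 10.024894) = 15.399110
  y ← 7.203551 + 0.49·15.399110 = 14.749115
y(1.47) ≈ 14.7491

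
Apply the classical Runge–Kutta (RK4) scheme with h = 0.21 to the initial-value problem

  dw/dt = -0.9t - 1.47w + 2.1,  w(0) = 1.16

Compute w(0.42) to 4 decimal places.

RK4: k1 = f(t_n, w_n); k2 = f(t_n + h/2, w_n + (h/2)·k1); k3 = f(t_n + h/2, w_n + (h/2)·k2); k4 = f(t_n + h, w_n + h·k3); w_{n+1} = w_n + (h/6)·(k1 + 2k2 + 2k3 + k4).
t=0.000000, w=1.160000:
  k1 = f(0.000000, 1.160000) = 0.394800
  k2 = f(0.105000, 1.201454) = 0.239363
  k3 = f(0.105000, 1.185133) = 0.263354
  k4 = f(0.210000, 1.215304) = 0.124503
  w ← 1.160000 + (0.21/6)·(k1 + 2k2 + 2k3 + k4) = 1.213366
t=0.210000, w=1.213366:
  k1 = f(0.210000, 1.213366) = 0.127352
  k2 = f(0.315000, 1.226738) = 0.013195
  k3 = f(0.315000, 1.214751) = 0.030816
  k4 = f(0.420000, 1.219837) = -0.071160
  w ← 1.213366 + (0.21/6)·(k1 + 2k2 + 2k3 + k4) = 1.218413
w(0.42) ≈ 1.2184

1.2184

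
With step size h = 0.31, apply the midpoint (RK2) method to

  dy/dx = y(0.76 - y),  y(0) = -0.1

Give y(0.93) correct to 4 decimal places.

-0.2312

Midpoint: k1 = f(x_n, y_n); k2 = f(x_n + h/2, y_n + (h/2)·k1); y_{n+1} = y_n + h·k2.
x=0.000000, y=-0.100000:
  k1 = f(0.000000, -0.100000) = -0.086000
  k2 = f(0.155000, -0.113330) = -0.098974
  y ← -0.100000 + 0.31·(-0.098974) = -0.130682
x=0.310000, y=-0.130682:
  k1 = f(0.310000, -0.130682) = -0.116396
  k2 = f(0.465000, -0.148724) = -0.135149
  y ← -0.130682 + 0.31·(-0.135149) = -0.172578
x=0.620000, y=-0.172578:
  k1 = f(0.620000, -0.172578) = -0.160943
  k2 = f(0.775000, -0.197524) = -0.189134
  y ← -0.172578 + 0.31·(-0.189134) = -0.231210
y(0.93) ≈ -0.2312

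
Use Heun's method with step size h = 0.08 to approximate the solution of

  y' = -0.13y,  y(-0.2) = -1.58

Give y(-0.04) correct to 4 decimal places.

-1.5475

Heun: k1 = f(t_n, y_n); k2 = f(t_n + h, y_n + h·k1); y_{n+1} = y_n + (h/2)·(k1 + k2).
t=-0.200000, y=-1.580000:
  k1 = f(-0.200000, -1.580000) = 0.205400
  k2 = f(-0.120000, -1.563568) = 0.203264
  y ← -1.580000 + (0.08/2)·(0.205400 + 0.203264) = -1.563653
t=-0.120000, y=-1.563653:
  k1 = f(-0.120000, -1.563653) = 0.203275
  k2 = f(-0.040000, -1.547391) = 0.201161
  y ← -1.563653 + (0.08/2)·(0.203275 + 0.201161) = -1.547476
y(-0.04) ≈ -1.5475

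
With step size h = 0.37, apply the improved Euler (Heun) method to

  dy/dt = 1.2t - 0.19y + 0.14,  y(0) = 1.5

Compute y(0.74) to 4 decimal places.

Heun: k1 = f(t_n, y_n); k2 = f(t_n + h, y_n + h·k1); y_{n+1} = y_n + (h/2)·(k1 + k2).
t=0.000000, y=1.500000:
  k1 = f(0.000000, 1.500000) = -0.145000
  k2 = f(0.370000, 1.446350) = 0.309194
  y ← 1.500000 + (0.37/2)·(-0.145000 + 0.309194) = 1.530376
t=0.370000, y=1.530376:
  k1 = f(0.370000, 1.530376) = 0.293229
  k2 = f(0.740000, 1.638870) = 0.716615
  y ← 1.530376 + (0.37/2)·(0.293229 + 0.716615) = 1.717197
y(0.74) ≈ 1.7172

1.7172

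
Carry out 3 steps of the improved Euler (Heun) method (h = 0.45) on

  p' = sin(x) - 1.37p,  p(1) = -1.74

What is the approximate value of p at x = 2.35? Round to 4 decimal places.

Heun: k1 = f(x_n, p_n); k2 = f(x_n + h, p_n + h·k1); p_{n+1} = p_n + (h/2)·(k1 + k2).
x=1.000000, p=-1.740000:
  k1 = f(1.000000, -1.740000) = 3.225271
  k2 = f(1.450000, -0.288628) = 1.388133
  p ← -1.740000 + (0.45/2)·(3.225271 + 1.388133) = -0.701984
x=1.450000, p=-0.701984:
  k1 = f(1.450000, -0.701984) = 1.954431
  k2 = f(1.900000, 0.177510) = 0.703111
  p ← -0.701984 + (0.45/2)·(1.954431 + 0.703111) = -0.104037
x=1.900000, p=-0.104037:
  k1 = f(1.900000, -0.104037) = 1.088831
  k2 = f(2.350000, 0.385937) = 0.182740
  p ← -0.104037 + (0.45/2)·(1.088831 + 0.182740) = 0.182066
p(2.35) ≈ 0.1821

0.1821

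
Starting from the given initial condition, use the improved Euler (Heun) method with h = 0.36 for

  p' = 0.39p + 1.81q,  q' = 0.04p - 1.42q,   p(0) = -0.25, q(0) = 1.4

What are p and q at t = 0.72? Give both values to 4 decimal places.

Heun on (p,q): k1 = f(t_n, state_n); k2 = f(t_n + h, state_n + h·k1); state_{n+1} = state_n + (h/2)·(k1 + k2).
0.000000: (-0.250000, 1.400000)
  k1 = (2.436500, -1.998000)
  predictor → (0.627140, 0.680720)
  k2 = (1.476688, -0.941537)
  → (0.454374, 0.870883)
0.360000: (0.454374, 0.870883)
  k1 = (1.753505, -1.218479)
  predictor → (1.085635, 0.432231)
  k2 = (1.205736, -0.570342)
  → (0.987037, 0.548895)
(p(0.72), q(0.72)) ≈ (0.9870, 0.5489)

0.9870, 0.5489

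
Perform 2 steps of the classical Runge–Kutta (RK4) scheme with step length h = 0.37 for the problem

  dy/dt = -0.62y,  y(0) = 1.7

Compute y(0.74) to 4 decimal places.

RK4: k1 = f(t_n, y_n); k2 = f(t_n + h/2, y_n + (h/2)·k1); k3 = f(t_n + h/2, y_n + (h/2)·k2); k4 = f(t_n + h, y_n + h·k3); y_{n+1} = y_n + (h/6)·(k1 + 2k2 + 2k3 + k4).
t=0.000000, y=1.700000:
  k1 = f(0.000000, 1.700000) = -1.054000
  k2 = f(0.185000, 1.505010) = -0.933106
  k3 = f(0.185000, 1.527375) = -0.946973
  k4 = f(0.370000, 1.349620) = -0.836764
  y ← 1.700000 + (0.37/6)·(k1 + 2k2 + 2k3 + k4) = 1.351526
t=0.370000, y=1.351526:
  k1 = f(0.370000, 1.351526) = -0.837946
  k2 = f(0.555000, 1.196506) = -0.741834
  k3 = f(0.555000, 1.214287) = -0.752858
  k4 = f(0.740000, 1.072969) = -0.665241
  y ← 1.351526 + (0.37/6)·(k1 + 2k2 + 2k3 + k4) = 1.074485
y(0.74) ≈ 1.0745

1.0745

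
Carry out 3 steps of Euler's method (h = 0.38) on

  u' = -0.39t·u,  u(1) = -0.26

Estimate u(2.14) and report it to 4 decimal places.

-0.1302

Euler: u_{n+1} = u_n + h·f(t_n, u_n).
t=1.000000, u=-0.260000: f=0.101400 → u ← -0.260000 + 0.38·0.101400 = -0.221468
t=1.380000, u=-0.221468: f=0.119194 → u ← -0.221468 + 0.38·0.119194 = -0.176174
t=1.760000, u=-0.176174: f=0.120926 → u ← -0.176174 + 0.38·0.120926 = -0.130222
u(2.14) ≈ -0.1302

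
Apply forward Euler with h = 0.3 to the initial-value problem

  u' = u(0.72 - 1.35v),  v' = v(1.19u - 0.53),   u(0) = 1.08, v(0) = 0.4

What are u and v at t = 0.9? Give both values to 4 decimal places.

1.1211, 0.7677

Euler on (u,v): u_{n+1} = u_n + h·u', v_{n+1} = v_n + h·v'.
0.000000: (1.080000, 0.400000); f=(0.194400, 0.302080) → (1.138320, 0.490624)
0.300000: (1.138320, 0.490624); f=(0.065633, 0.404569) → (1.158010, 0.611995)
0.600000: (1.158010, 0.611995); f=(-0.122972, 0.518991) → (1.121118, 0.767692)
(u(0.9), v(0.9)) ≈ (1.1211, 0.7677)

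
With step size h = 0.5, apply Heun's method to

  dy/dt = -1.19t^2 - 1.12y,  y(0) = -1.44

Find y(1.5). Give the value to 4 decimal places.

Heun: k1 = f(t_n, y_n); k2 = f(t_n + h, y_n + h·k1); y_{n+1} = y_n + (h/2)·(k1 + k2).
t=0.000000, y=-1.440000:
  k1 = f(0.000000, -1.440000) = 1.612800
  k2 = f(0.500000, -0.633600) = 0.412132
  y ← -1.440000 + (0.5/2)·(1.612800 + 0.412132) = -0.933767
t=0.500000, y=-0.933767:
  k1 = f(0.500000, -0.933767) = 0.748319
  k2 = f(1.000000, -0.559607) = -0.563240
  y ← -0.933767 + (0.5/2)·(0.748319 + (-0.563240)) = -0.887497
t=1.000000, y=-0.887497:
  k1 = f(1.000000, -0.887497) = -0.196003
  k2 = f(1.500000, -0.985499) = -1.573741
  y ← -0.887497 + (0.5/2)·(-0.196003 + (-1.573741)) = -1.329933
y(1.5) ≈ -1.3299

-1.3299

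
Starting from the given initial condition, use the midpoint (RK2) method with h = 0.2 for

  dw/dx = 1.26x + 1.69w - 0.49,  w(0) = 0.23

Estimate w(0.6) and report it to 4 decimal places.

Midpoint: k1 = f(x_n, w_n); k2 = f(x_n + h/2, w_n + (h/2)·k1); w_{n+1} = w_n + h·k2.
x=0.000000, w=0.230000:
  k1 = f(0.000000, 0.230000) = -0.101300
  k2 = f(0.100000, 0.219870) = 0.007580
  w ← 0.230000 + 0.2·0.007580 = 0.231516
x=0.200000, w=0.231516:
  k1 = f(0.200000, 0.231516) = 0.153262
  k2 = f(0.300000, 0.246842) = 0.305163
  w ← 0.231516 + 0.2·0.305163 = 0.292549
x=0.400000, w=0.292549:
  k1 = f(0.400000, 0.292549) = 0.508407
  k2 = f(0.500000, 0.343389) = 0.720328
  w ← 0.292549 + 0.2·0.720328 = 0.436614
w(0.6) ≈ 0.4366

0.4366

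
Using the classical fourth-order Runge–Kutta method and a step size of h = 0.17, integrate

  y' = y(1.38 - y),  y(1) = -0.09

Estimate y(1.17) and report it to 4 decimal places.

RK4: k1 = f(t_n, y_n); k2 = f(t_n + h/2, y_n + (h/2)·k1); k3 = f(t_n + h/2, y_n + (h/2)·k2); k4 = f(t_n + h, y_n + h·k3); y_{n+1} = y_n + (h/6)·(k1 + 2k2 + 2k3 + k4).
t=1.000000, y=-0.090000:
  k1 = f(1.000000, -0.090000) = -0.132300
  k2 = f(1.085000, -0.101246) = -0.149969
  k3 = f(1.085000, -0.102747) = -0.152348
  k4 = f(1.170000, -0.115899) = -0.173374
  y ← -0.090000 + (0.17/6)·(k1 + 2k2 + 2k3 + k4) = -0.115792
y(1.17) ≈ -0.1158

-0.1158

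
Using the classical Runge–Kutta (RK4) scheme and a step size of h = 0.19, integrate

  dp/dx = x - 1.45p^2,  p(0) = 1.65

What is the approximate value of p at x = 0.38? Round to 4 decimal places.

RK4: k1 = f(x_n, p_n); k2 = f(x_n + h/2, p_n + (h/2)·k1); k3 = f(x_n + h/2, p_n + (h/2)·k2); k4 = f(x_n + h, p_n + h·k3); p_{n+1} = p_n + (h/6)·(k1 + 2k2 + 2k3 + k4).
x=0.000000, p=1.650000:
  k1 = f(0.000000, 1.650000) = -3.947625
  k2 = f(0.095000, 1.274976) = -2.262066
  k3 = f(0.095000, 1.435104) = -2.891308
  k4 = f(0.190000, 1.100652) = -1.566579
  p ← 1.650000 + (0.19/6)·(k1 + 2k2 + 2k3 + k4) = 1.149003
x=0.190000, p=1.149003:
  k1 = f(0.190000, 1.149003) = -1.724302
  k2 = f(0.285000, 0.985194) = -1.122382
  k3 = f(0.285000, 1.042377) = -1.290497
  k4 = f(0.380000, 0.903809) = -0.804462
  p ← 1.149003 + (0.19/6)·(k1 + 2k2 + 2k3 + k4) = 0.916110
p(0.38) ≈ 0.9161

0.9161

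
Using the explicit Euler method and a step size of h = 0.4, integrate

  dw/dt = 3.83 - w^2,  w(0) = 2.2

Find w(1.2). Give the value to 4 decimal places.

1.9088

Euler: w_{n+1} = w_n + h·f(t_n, w_n).
t=0.000000, w=2.200000: f=-1.010000 → w ← 2.200000 + 0.4·(-1.010000) = 1.796000
t=0.400000, w=1.796000: f=0.604384 → w ← 1.796000 + 0.4·0.604384 = 2.037754
t=0.800000, w=2.037754: f=-0.322440 → w ← 2.037754 + 0.4·(-0.322440) = 1.908778
w(1.2) ≈ 1.9088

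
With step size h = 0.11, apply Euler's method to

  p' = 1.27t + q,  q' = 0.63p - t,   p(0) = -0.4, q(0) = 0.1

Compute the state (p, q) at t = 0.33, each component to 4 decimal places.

-0.3313, -0.0163

Euler on (p,q): p_{n+1} = p_n + h·p', q_{n+1} = q_n + h·q'.
0.000000: (-0.400000, 0.100000); f=(0.100000, -0.252000) → (-0.389000, 0.072280)
0.110000: (-0.389000, 0.072280); f=(0.211980, -0.355070) → (-0.365682, 0.033222)
0.220000: (-0.365682, 0.033222); f=(0.312622, -0.450380) → (-0.331294, -0.016319)
(p(0.33), q(0.33)) ≈ (-0.3313, -0.0163)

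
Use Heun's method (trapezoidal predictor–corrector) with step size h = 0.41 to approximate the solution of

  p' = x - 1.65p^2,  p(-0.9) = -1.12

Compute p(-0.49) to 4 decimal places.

Heun: k1 = f(x_n, p_n); k2 = f(x_n + h, p_n + h·k1); p_{n+1} = p_n + (h/2)·(k1 + k2).
x=-0.900000, p=-1.120000:
  k1 = f(-0.900000, -1.120000) = -2.969760
  k2 = f(-0.490000, -2.337602) = -9.506229
  p ← -1.120000 + (0.41/2)·(-2.969760 + (-9.506229)) = -3.677578
p(-0.49) ≈ -3.6776

-3.6776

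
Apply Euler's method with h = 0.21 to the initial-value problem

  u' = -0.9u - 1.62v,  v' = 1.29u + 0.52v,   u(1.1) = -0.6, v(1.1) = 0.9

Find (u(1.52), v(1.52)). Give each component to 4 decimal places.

Euler on (u,v): u_{n+1} = u_n + h·u', v_{n+1} = v_n + h·v'.
1.100000: (-0.600000, 0.900000); f=(-0.918000, -0.306000) → (-0.792780, 0.835740)
1.310000: (-0.792780, 0.835740); f=(-0.640397, -0.588101) → (-0.927263, 0.712239)
(u(1.52), v(1.52)) ≈ (-0.9273, 0.7122)

-0.9273, 0.7122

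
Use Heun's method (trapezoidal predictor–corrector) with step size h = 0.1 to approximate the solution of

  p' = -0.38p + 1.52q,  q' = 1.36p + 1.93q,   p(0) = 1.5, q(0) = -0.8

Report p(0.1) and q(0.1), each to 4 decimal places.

1.3286, -0.7578

Heun on (p,q): k1 = f(t_n, state_n); k2 = f(t_n + h, state_n + h·k1); state_{n+1} = state_n + (h/2)·(k1 + k2).
0.000000: (1.500000, -0.800000)
  k1 = (-1.786000, 0.496000)
  predictor → (1.321400, -0.750400)
  k2 = (-1.642740, 0.348832)
  → (1.328563, -0.757758)
(p(0.1), q(0.1)) ≈ (1.3286, -0.7578)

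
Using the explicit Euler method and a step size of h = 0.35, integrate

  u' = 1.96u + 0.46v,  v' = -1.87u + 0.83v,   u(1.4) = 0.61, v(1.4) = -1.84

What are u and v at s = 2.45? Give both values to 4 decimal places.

Euler on (u,v): u_{n+1} = u_n + h·u', v_{n+1} = v_n + h·v'.
1.400000: (0.610000, -1.840000); f=(0.349200, -2.667900) → (0.732220, -2.773765)
1.750000: (0.732220, -2.773765); f=(0.159219, -3.671476) → (0.787947, -4.058782)
2.100000: (0.787947, -4.058782); f=(-0.322664, -4.842249) → (0.675014, -5.753569)
(u(2.45), v(2.45)) ≈ (0.6750, -5.7536)

0.6750, -5.7536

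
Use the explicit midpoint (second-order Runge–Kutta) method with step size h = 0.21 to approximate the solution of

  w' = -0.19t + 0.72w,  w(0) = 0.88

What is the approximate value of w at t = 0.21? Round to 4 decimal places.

Midpoint: k1 = f(t_n, w_n); k2 = f(t_n + h/2, w_n + (h/2)·k1); w_{n+1} = w_n + h·k2.
t=0.000000, w=0.880000:
  k1 = f(0.000000, 0.880000) = 0.633600
  k2 = f(0.105000, 0.946528) = 0.661550
  w ← 0.880000 + 0.21·0.661550 = 1.018926
w(0.21) ≈ 1.0189

1.0189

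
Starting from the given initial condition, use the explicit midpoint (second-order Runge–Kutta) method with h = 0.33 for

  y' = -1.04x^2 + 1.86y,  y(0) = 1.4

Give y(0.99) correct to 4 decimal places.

Midpoint: k1 = f(x_n, y_n); k2 = f(x_n + h/2, y_n + (h/2)·k1); y_{n+1} = y_n + h·k2.
x=0.000000, y=1.400000:
  k1 = f(0.000000, 1.400000) = 2.604000
  k2 = f(0.165000, 1.829660) = 3.374854
  y ← 1.400000 + 0.33·3.374854 = 2.513702
x=0.330000, y=2.513702:
  k1 = f(0.330000, 2.513702) = 4.562229
  k2 = f(0.495000, 3.266469) = 5.820807
  y ← 2.513702 + 0.33·5.820807 = 4.434568
x=0.660000, y=4.434568:
  k1 = f(0.660000, 4.434568) = 7.795273
  k2 = f(0.825000, 5.720788) = 9.932816
  y ← 4.434568 + 0.33·9.932816 = 7.712397
y(0.99) ≈ 7.7124

7.7124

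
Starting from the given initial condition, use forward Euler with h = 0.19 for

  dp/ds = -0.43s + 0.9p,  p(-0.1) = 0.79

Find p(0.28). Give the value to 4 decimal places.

1.0855

Euler: p_{n+1} = p_n + h·f(s_n, p_n).
s=-0.100000, p=0.790000: f=0.754000 → p ← 0.790000 + 0.19·0.754000 = 0.933260
s=0.090000, p=0.933260: f=0.801234 → p ← 0.933260 + 0.19·0.801234 = 1.085494
p(0.28) ≈ 1.0855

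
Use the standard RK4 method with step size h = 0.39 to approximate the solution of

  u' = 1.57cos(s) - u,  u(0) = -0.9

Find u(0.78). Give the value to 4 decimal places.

0.3374

RK4: k1 = f(s_n, u_n); k2 = f(s_n + h/2, u_n + (h/2)·k1); k3 = f(s_n + h/2, u_n + (h/2)·k2); k4 = f(s_n + h, u_n + h·k3); u_{n+1} = u_n + (h/6)·(k1 + 2k2 + 2k3 + k4).
s=0.000000, u=-0.900000:
  k1 = f(0.000000, -0.900000) = 2.470000
  k2 = f(0.195000, -0.418350) = 1.958595
  k3 = f(0.195000, -0.518074) = 2.058319
  k4 = f(0.390000, -0.097256) = 1.549363
  u ← -0.900000 + (0.39/6)·(k1 + 2k2 + 2k3 + k4) = -0.116543
s=0.390000, u=-0.116543:
  k1 = f(0.390000, -0.116543) = 1.568650
  k2 = f(0.585000, 0.189344) = 1.119584
  k3 = f(0.585000, 0.101776) = 1.207152
  k4 = f(0.780000, 0.354247) = 0.761888
  u ← -0.116543 + (0.39/6)·(k1 + 2k2 + 2k3 + k4) = 0.337418
u(0.78) ≈ 0.3374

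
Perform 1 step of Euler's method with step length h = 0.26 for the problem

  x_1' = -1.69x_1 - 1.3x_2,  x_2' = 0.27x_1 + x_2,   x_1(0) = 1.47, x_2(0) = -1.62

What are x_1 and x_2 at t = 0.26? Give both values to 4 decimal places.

1.3716, -1.9380

Euler on (x_1,x_2): x_1_{n+1} = x_1_n + h·x_1', x_2_{n+1} = x_2_n + h·x_2'.
0.000000: (1.470000, -1.620000); f=(-0.378300, -1.223100) → (1.371642, -1.938006)
(x_1(0.26), x_2(0.26)) ≈ (1.3716, -1.9380)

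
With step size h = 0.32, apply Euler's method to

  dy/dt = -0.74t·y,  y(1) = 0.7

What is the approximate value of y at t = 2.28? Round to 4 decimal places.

Euler: y_{n+1} = y_n + h·f(t_n, y_n).
t=1.000000, y=0.700000: f=-0.518000 → y ← 0.700000 + 0.32·(-0.518000) = 0.534240
t=1.320000, y=0.534240: f=-0.521846 → y ← 0.534240 + 0.32·(-0.521846) = 0.367249
t=1.640000, y=0.367249: f=-0.445694 → y ← 0.367249 + 0.32·(-0.445694) = 0.224627
t=1.960000, y=0.224627: f=-0.325800 → y ← 0.224627 + 0.32·(-0.325800) = 0.120372
y(2.28) ≈ 0.1204

0.1204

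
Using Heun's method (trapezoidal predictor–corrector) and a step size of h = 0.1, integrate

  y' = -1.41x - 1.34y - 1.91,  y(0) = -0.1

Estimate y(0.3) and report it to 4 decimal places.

Heun: k1 = f(x_n, y_n); k2 = f(x_n + h, y_n + h·k1); y_{n+1} = y_n + (h/2)·(k1 + k2).
x=0.000000, y=-0.100000:
  k1 = f(0.000000, -0.100000) = -1.776000
  k2 = f(0.100000, -0.277600) = -1.679016
  y ← -0.100000 + (0.1/2)·(-1.776000 + (-1.679016)) = -0.272751
x=0.100000, y=-0.272751:
  k1 = f(0.100000, -0.272751) = -1.685514
  k2 = f(0.200000, -0.441302) = -1.600655
  y ← -0.272751 + (0.1/2)·(-1.685514 + (-1.600655)) = -0.437059
x=0.200000, y=-0.437059:
  k1 = f(0.200000, -0.437059) = -1.606341
  k2 = f(0.300000, -0.597693) = -1.532091
  y ← -0.437059 + (0.1/2)·(-1.606341 + (-1.532091)) = -0.593981
y(0.3) ≈ -0.5940

-0.5940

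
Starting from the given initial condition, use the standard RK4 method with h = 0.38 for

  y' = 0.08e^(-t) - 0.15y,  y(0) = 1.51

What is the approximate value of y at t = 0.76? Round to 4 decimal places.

RK4: k1 = f(t_n, y_n); k2 = f(t_n + h/2, y_n + (h/2)·k1); k3 = f(t_n + h/2, y_n + (h/2)·k2); k4 = f(t_n + h, y_n + h·k3); y_{n+1} = y_n + (h/6)·(k1 + 2k2 + 2k3 + k4).
t=0.000000, y=1.510000:
  k1 = f(0.000000, 1.510000) = -0.146500
  k2 = f(0.190000, 1.482165) = -0.156168
  k3 = f(0.190000, 1.480328) = -0.155892
  k4 = f(0.380000, 1.450761) = -0.162905
  y ← 1.510000 + (0.38/6)·(k1 + 2k2 + 2k3 + k4) = 1.450877
t=0.380000, y=1.450877:
  k1 = f(0.380000, 1.450877) = -0.162923
  k2 = f(0.570000, 1.419921) = -0.167746
  k3 = f(0.570000, 1.419005) = -0.167609
  k4 = f(0.760000, 1.387185) = -0.170664
  y ← 1.450877 + (0.38/6)·(k1 + 2k2 + 2k3 + k4) = 1.387271
y(0.76) ≈ 1.3873

1.3873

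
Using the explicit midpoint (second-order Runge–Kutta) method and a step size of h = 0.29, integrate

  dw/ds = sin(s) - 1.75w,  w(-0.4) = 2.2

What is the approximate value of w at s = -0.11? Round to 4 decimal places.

Midpoint: k1 = f(s_n, w_n); k2 = f(s_n + h/2, w_n + (h/2)·k1); w_{n+1} = w_n + h·k2.
s=-0.400000, w=2.200000:
  k1 = f(-0.400000, 2.200000) = -4.239418
  k2 = f(-0.255000, 1.585284) = -3.026493
  w ← 2.200000 + 0.29·(-3.026493) = 1.322317
w(-0.11) ≈ 1.3223

1.3223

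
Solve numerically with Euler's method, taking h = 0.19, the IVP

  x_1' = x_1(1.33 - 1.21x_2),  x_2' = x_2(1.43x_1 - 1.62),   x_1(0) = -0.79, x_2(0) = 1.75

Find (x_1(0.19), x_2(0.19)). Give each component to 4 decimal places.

Euler on (x_1,x_2): x_1_{n+1} = x_1_n + h·x_1', x_2_{n+1} = x_2_n + h·x_2'.
0.000000: (-0.790000, 1.750000); f=(0.622125, -4.811975) → (-0.671796, 0.835725)
(x_1(0.19), x_2(0.19)) ≈ (-0.6718, 0.8357)

-0.6718, 0.8357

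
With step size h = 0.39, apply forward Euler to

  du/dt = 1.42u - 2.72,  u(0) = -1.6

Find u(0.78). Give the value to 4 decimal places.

-6.5719

Euler: u_{n+1} = u_n + h·f(t_n, u_n).
t=0.000000, u=-1.600000: f=-4.992000 → u ← -1.600000 + 0.39·(-4.992000) = -3.546880
t=0.390000, u=-3.546880: f=-7.756570 → u ← -3.546880 + 0.39·(-7.756570) = -6.571942
u(0.78) ≈ -6.5719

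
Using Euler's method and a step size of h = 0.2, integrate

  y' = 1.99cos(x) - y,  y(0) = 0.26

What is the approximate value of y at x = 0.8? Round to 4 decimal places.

Euler: y_{n+1} = y_n + h·f(x_n, y_n).
x=0.000000, y=0.260000: f=1.730000 → y ← 0.260000 + 0.2·1.730000 = 0.606000
x=0.200000, y=0.606000: f=1.344332 → y ← 0.606000 + 0.2·1.344332 = 0.874866
x=0.400000, y=0.874866: f=0.958045 → y ← 0.874866 + 0.2·0.958045 = 1.066475
x=0.600000, y=1.066475: f=0.575942 → y ← 1.066475 + 0.2·0.575942 = 1.181664
y(0.8) ≈ 1.1817

1.1817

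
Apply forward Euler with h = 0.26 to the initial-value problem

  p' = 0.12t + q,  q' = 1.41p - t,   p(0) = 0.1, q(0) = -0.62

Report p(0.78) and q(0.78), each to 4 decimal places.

Euler on (p,q): p_{n+1} = p_n + h·p', q_{n+1} = q_n + h·q'.
0.000000: (0.100000, -0.620000); f=(-0.620000, 0.141000) → (-0.061200, -0.583340)
0.260000: (-0.061200, -0.583340); f=(-0.552140, -0.346292) → (-0.204756, -0.673376)
0.520000: (-0.204756, -0.673376); f=(-0.610976, -0.808707) → (-0.363610, -0.883640)
(p(0.78), q(0.78)) ≈ (-0.3636, -0.8836)

-0.3636, -0.8836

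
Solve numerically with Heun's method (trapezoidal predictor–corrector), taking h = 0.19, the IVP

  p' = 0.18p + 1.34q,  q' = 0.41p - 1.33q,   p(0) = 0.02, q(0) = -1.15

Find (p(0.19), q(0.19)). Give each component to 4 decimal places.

-0.2399, -0.9061

Heun on (p,q): k1 = f(x_n, state_n); k2 = f(x_n + h, state_n + h·k1); state_{n+1} = state_n + (h/2)·(k1 + k2).
0.000000: (0.020000, -1.150000)
  k1 = (-1.537400, 1.537700)
  predictor → (-0.272106, -0.857837)
  k2 = (-1.198481, 1.029360)
  → (-0.239909, -0.906129)
(p(0.19), q(0.19)) ≈ (-0.2399, -0.9061)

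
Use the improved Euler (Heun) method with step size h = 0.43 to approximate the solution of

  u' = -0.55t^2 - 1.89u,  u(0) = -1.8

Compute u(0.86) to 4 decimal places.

-0.5850

Heun: k1 = f(t_n, u_n); k2 = f(t_n + h, u_n + h·k1); u_{n+1} = u_n + (h/2)·(k1 + k2).
t=0.000000, u=-1.800000:
  k1 = f(0.000000, -1.800000) = 3.402000
  k2 = f(0.430000, -0.337140) = 0.535500
  u ← -1.800000 + (0.43/2)·(3.402000 + 0.535500) = -0.953438
t=0.430000, u=-0.953438:
  k1 = f(0.430000, -0.953438) = 1.700302
  k2 = f(0.860000, -0.222308) = 0.013382
  u ← -0.953438 + (0.43/2)·(1.700302 + 0.013382) = -0.584996
u(0.86) ≈ -0.5850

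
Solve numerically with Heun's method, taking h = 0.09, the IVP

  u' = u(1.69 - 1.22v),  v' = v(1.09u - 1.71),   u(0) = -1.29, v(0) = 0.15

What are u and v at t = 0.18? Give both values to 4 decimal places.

Heun on (u,v): k1 = f(t_n, state_n); k2 = f(t_n + h, state_n + h·k1); state_{n+1} = state_n + (h/2)·(k1 + k2).
0.000000: (-1.290000, 0.150000)
  k1 = (-1.944030, -0.467415)
  predictor → (-1.464963, 0.107933)
  k2 = (-2.282884, -0.356913)
  → (-1.480211, 0.112905)
0.090000: (-1.480211, 0.112905)
  k1 = (-2.297666, -0.375233)
  predictor → (-1.687001, 0.079134)
  k2 = (-2.688162, -0.280834)
  → (-1.704573, 0.083382)
(u(0.18), v(0.18)) ≈ (-1.7046, 0.0834)

-1.7046, 0.0834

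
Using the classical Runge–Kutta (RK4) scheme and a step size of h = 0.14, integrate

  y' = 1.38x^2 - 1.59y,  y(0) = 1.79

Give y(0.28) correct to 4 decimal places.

RK4: k1 = f(x_n, y_n); k2 = f(x_n + h/2, y_n + (h/2)·k1); k3 = f(x_n + h/2, y_n + (h/2)·k2); k4 = f(x_n + h, y_n + h·k3); y_{n+1} = y_n + (h/6)·(k1 + 2k2 + 2k3 + k4).
x=0.000000, y=1.790000:
  k1 = f(0.000000, 1.790000) = -2.846100
  k2 = f(0.070000, 1.590773) = -2.522567
  k3 = f(0.070000, 1.613420) = -2.558576
  k4 = f(0.140000, 1.431799) = -2.249513
  y ← 1.790000 + (0.14/6)·(k1 + 2k2 + 2k3 + k4) = 1.433982
x=0.140000, y=1.433982:
  k1 = f(0.140000, 1.433982) = -2.252984
  k2 = f(0.210000, 1.276273) = -1.968417
  k3 = f(0.210000, 1.296193) = -2.000089
  k4 = f(0.280000, 1.153970) = -1.726620
  y ← 1.433982 + (0.14/6)·(k1 + 2k2 + 2k3 + k4) = 1.155928
y(0.28) ≈ 1.1559

1.1559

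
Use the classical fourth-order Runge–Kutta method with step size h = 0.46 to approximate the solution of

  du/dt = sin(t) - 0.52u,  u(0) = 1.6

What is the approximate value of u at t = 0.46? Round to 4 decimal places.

RK4: k1 = f(t_n, u_n); k2 = f(t_n + h/2, u_n + (h/2)·k1); k3 = f(t_n + h/2, u_n + (h/2)·k2); k4 = f(t_n + h, u_n + h·k3); u_{n+1} = u_n + (h/6)·(k1 + 2k2 + 2k3 + k4).
t=0.000000, u=1.600000:
  k1 = f(0.000000, 1.600000) = -0.832000
  k2 = f(0.230000, 1.408640) = -0.504515
  k3 = f(0.230000, 1.483961) = -0.543682
  k4 = f(0.460000, 1.349906) = -0.258003
  u ← 1.600000 + (0.46/6)·(k1 + 2k2 + 2k3 + k4) = 1.355709
u(0.46) ≈ 1.3557

1.3557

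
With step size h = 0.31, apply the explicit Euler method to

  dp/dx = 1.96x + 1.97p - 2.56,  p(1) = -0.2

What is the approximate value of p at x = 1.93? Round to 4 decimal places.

Euler: p_{n+1} = p_n + h·f(x_n, p_n).
x=1.000000, p=-0.200000: f=-0.994000 → p ← -0.200000 + 0.31·(-0.994000) = -0.508140
x=1.310000, p=-0.508140: f=-0.993436 → p ← -0.508140 + 0.31·(-0.993436) = -0.816105
x=1.620000, p=-0.816105: f=-0.992527 → p ← -0.816105 + 0.31·(-0.992527) = -1.123788
p(1.93) ≈ -1.1238

-1.1238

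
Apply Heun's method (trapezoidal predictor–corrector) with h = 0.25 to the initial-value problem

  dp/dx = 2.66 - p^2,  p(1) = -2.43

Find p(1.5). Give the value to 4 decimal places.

-10.7388

Heun: k1 = f(x_n, p_n); k2 = f(x_n + h, p_n + h·k1); p_{n+1} = p_n + (h/2)·(k1 + k2).
x=1.000000, p=-2.430000:
  k1 = f(1.000000, -2.430000) = -3.244900
  k2 = f(1.250000, -3.241225) = -7.845540
  p ← -2.430000 + (0.25/2)·(-3.244900 + (-7.845540)) = -3.816305
x=1.250000, p=-3.816305:
  k1 = f(1.250000, -3.816305) = -11.904183
  k2 = f(1.500000, -6.792351) = -43.476029
  p ← -3.816305 + (0.25/2)·(-11.904183 + (-43.476029)) = -10.738832
p(1.5) ≈ -10.7388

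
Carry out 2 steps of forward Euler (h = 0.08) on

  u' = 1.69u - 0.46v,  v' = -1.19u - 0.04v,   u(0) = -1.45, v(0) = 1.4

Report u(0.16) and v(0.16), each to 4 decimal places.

-1.9835, 1.6903

Euler on (u,v): u_{n+1} = u_n + h·u', v_{n+1} = v_n + h·v'.
0.000000: (-1.450000, 1.400000); f=(-3.094500, 1.669500) → (-1.697560, 1.533560)
0.080000: (-1.697560, 1.533560); f=(-3.574314, 1.958754) → (-1.983505, 1.690260)
(u(0.16), v(0.16)) ≈ (-1.9835, 1.6903)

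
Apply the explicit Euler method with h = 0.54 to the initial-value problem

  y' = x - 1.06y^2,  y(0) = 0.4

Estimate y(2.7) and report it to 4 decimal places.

Euler: y_{n+1} = y_n + h·f(x_n, y_n).
x=0.000000, y=0.400000: f=-0.169600 → y ← 0.400000 + 0.54·(-0.169600) = 0.308416
x=0.540000, y=0.308416: f=0.439172 → y ← 0.308416 + 0.54·0.439172 = 0.545569
x=1.080000, y=0.545569: f=0.764496 → y ← 0.545569 + 0.54·0.764496 = 0.958397
x=1.620000, y=0.958397: f=0.646364 → y ← 0.958397 + 0.54·0.646364 = 1.307433
x=2.160000, y=1.307433: f=0.348055 → y ← 1.307433 + 0.54·0.348055 = 1.495383
y(2.7) ≈ 1.4954

1.4954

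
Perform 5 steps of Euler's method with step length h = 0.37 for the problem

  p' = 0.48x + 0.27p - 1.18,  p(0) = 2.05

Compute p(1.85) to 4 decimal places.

1.3612

Euler: p_{n+1} = p_n + h·f(x_n, p_n).
x=0.000000, p=2.050000: f=-0.626500 → p ← 2.050000 + 0.37·(-0.626500) = 1.818195
x=0.370000, p=1.818195: f=-0.511487 → p ← 1.818195 + 0.37·(-0.511487) = 1.628945
x=0.740000, p=1.628945: f=-0.384985 → p ← 1.628945 + 0.37·(-0.384985) = 1.486500
x=1.110000, p=1.486500: f=-0.245845 → p ← 1.486500 + 0.37·(-0.245845) = 1.395538
x=1.480000, p=1.395538: f=-0.092805 → p ← 1.395538 + 0.37·(-0.092805) = 1.361200
p(1.85) ≈ 1.3612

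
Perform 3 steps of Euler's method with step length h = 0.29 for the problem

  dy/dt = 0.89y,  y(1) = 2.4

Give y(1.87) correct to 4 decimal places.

Euler: y_{n+1} = y_n + h·f(t_n, y_n).
t=1.000000, y=2.400000: f=2.136000 → y ← 2.400000 + 0.29·2.136000 = 3.019440
t=1.290000, y=3.019440: f=2.687302 → y ← 3.019440 + 0.29·2.687302 = 3.798757
t=1.580000, y=3.798757: f=3.380894 → y ← 3.798757 + 0.29·3.380894 = 4.779217
y(1.87) ≈ 4.7792

4.7792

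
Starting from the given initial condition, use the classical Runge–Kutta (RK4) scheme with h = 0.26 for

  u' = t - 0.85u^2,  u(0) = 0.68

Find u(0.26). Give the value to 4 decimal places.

RK4: k1 = f(t_n, u_n); k2 = f(t_n + h/2, u_n + (h/2)·k1); k3 = f(t_n + h/2, u_n + (h/2)·k2); k4 = f(t_n + h, u_n + h·k3); u_{n+1} = u_n + (h/6)·(k1 + 2k2 + 2k3 + k4).
t=0.000000, u=0.680000:
  k1 = f(0.000000, 0.680000) = -0.393040
  k2 = f(0.130000, 0.628905) = -0.206193
  k3 = f(0.130000, 0.653195) = -0.232664
  k4 = f(0.260000, 0.619507) = -0.066221
  u ← 0.680000 + (0.26/6)·(k1 + 2k2 + 2k3 + k4) = 0.622064
u(0.26) ≈ 0.6221

0.6221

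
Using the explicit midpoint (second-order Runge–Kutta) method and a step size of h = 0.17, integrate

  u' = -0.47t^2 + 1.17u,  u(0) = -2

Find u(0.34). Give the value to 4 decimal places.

Midpoint: k1 = f(t_n, u_n); k2 = f(t_n + h/2, u_n + (h/2)·k1); u_{n+1} = u_n + h·k2.
t=0.000000, u=-2.000000:
  k1 = f(0.000000, -2.000000) = -2.340000
  k2 = f(0.085000, -2.198900) = -2.576109
  u ← -2.000000 + 0.17·(-2.576109) = -2.437938
t=0.170000, u=-2.437938:
  k1 = f(0.170000, -2.437938) = -2.865971
  k2 = f(0.255000, -2.681546) = -3.167971
  u ← -2.437938 + 0.17·(-3.167971) = -2.976493
u(0.34) ≈ -2.9765

-2.9765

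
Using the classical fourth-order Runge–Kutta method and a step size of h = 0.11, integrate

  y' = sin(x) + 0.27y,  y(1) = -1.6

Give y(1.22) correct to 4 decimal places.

RK4: k1 = f(x_n, y_n); k2 = f(x_n + h/2, y_n + (h/2)·k1); k3 = f(x_n + h/2, y_n + (h/2)·k2); k4 = f(x_n + h, y_n + h·k3); y_{n+1} = y_n + (h/6)·(k1 + 2k2 + 2k3 + k4).
x=1.000000, y=-1.600000:
  k1 = f(1.000000, -1.600000) = 0.409471
  k2 = f(1.055000, -1.577479) = 0.443981
  k3 = f(1.055000, -1.575581) = 0.444493
  k4 = f(1.110000, -1.551106) = 0.476900
  y ← -1.600000 + (0.11/6)·(k1 + 2k2 + 2k3 + k4) = -1.551172
x=1.110000, y=-1.551172:
  k1 = f(1.110000, -1.551172) = 0.476882
  k2 = f(1.165000, -1.524944) = 0.507053
  k3 = f(1.165000, -1.523285) = 0.507502
  k4 = f(1.220000, -1.495347) = 0.535356
  y ← -1.551172 + (0.11/6)·(k1 + 2k2 + 2k3 + k4) = -1.495414
y(1.22) ≈ -1.4954

-1.4954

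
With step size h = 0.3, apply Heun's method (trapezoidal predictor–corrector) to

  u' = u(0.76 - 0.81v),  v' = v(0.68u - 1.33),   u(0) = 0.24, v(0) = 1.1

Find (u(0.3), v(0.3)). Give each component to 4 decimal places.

Heun on (u,v): k1 = f(s_n, state_n); k2 = f(s_n + h, state_n + h·k1); state_{n+1} = state_n + (h/2)·(k1 + k2).
0.000000: (0.240000, 1.100000)
  k1 = (-0.031440, -1.283480)
  predictor → (0.230568, 0.714956)
  k2 = (0.041706, -0.838796)
  → (0.241540, 0.781659)
(u(0.3), v(0.3)) ≈ (0.2415, 0.7817)

0.2415, 0.7817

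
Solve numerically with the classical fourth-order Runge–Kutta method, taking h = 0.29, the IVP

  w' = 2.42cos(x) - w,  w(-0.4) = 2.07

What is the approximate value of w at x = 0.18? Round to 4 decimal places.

RK4: k1 = f(x_n, w_n); k2 = f(x_n + h/2, w_n + (h/2)·k1); k3 = f(x_n + h/2, w_n + (h/2)·k2); k4 = f(x_n + h, w_n + h·k3); w_{n+1} = w_n + (h/6)·(k1 + 2k2 + 2k3 + k4).
x=-0.400000, w=2.070000:
  k1 = f(-0.400000, 2.070000) = 0.158968
  k2 = f(-0.255000, 2.093050) = 0.248695
  k3 = f(-0.255000, 2.106061) = 0.235684
  k4 = f(-0.110000, 2.138348) = 0.267025
  w ← 2.070000 + (0.29/6)·(k1 + 2k2 + 2k3 + k4) = 2.137413
x=-0.110000, w=2.137413:
  k1 = f(-0.110000, 2.137413) = 0.267961
  k2 = f(0.035000, 2.176267) = 0.242251
  k3 = f(0.035000, 2.172539) = 0.245979
  k4 = f(0.180000, 2.208747) = 0.172155
  w ← 2.137413 + (0.29/6)·(k1 + 2k2 + 2k3 + k4) = 2.205881
w(0.18) ≈ 2.2059

2.2059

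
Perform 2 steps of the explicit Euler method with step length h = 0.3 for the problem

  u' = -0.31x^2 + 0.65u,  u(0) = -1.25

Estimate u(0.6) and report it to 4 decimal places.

Euler: u_{n+1} = u_n + h·f(x_n, u_n).
x=0.000000, u=-1.250000: f=-0.812500 → u ← -1.250000 + 0.3·(-0.812500) = -1.493750
x=0.300000, u=-1.493750: f=-0.998838 → u ← -1.493750 + 0.3·(-0.998838) = -1.793401
u(0.6) ≈ -1.7934

-1.7934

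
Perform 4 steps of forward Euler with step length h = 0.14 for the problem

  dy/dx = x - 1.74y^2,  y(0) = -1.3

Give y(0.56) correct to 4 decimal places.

-7.1920

Euler: y_{n+1} = y_n + h·f(x_n, y_n).
x=0.000000, y=-1.300000: f=-2.940600 → y ← -1.300000 + 0.14·(-2.940600) = -1.711684
x=0.140000, y=-1.711684: f=-4.957960 → y ← -1.711684 + 0.14·(-4.957960) = -2.405798
x=0.280000, y=-2.405798: f=-9.790887 → y ← -2.405798 + 0.14·(-9.790887) = -3.776523
x=0.420000, y=-3.776523: f=-24.396094 → y ← -3.776523 + 0.14·(-24.396094) = -7.191976
y(0.56) ≈ -7.1920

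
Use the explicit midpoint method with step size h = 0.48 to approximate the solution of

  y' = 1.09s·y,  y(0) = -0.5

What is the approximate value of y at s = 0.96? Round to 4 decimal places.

Midpoint: k1 = f(s_n, y_n); k2 = f(s_n + h/2, y_n + (h/2)·k1); y_{n+1} = y_n + h·k2.
s=0.000000, y=-0.500000:
  k1 = f(0.000000, -0.500000) = 0.000000
  k2 = f(0.240000, -0.500000) = -0.130800
  y ← -0.500000 + 0.48·(-0.130800) = -0.562784
s=0.480000, y=-0.562784:
  k1 = f(0.480000, -0.562784) = -0.294449
  k2 = f(0.720000, -0.633452) = -0.497133
  y ← -0.562784 + 0.48·(-0.497133) = -0.801408
y(0.96) ≈ -0.8014

-0.8014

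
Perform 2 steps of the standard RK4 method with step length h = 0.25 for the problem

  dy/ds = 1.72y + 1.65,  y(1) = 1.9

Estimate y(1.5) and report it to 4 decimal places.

RK4: k1 = f(s_n, y_n); k2 = f(s_n + h/2, y_n + (h/2)·k1); k3 = f(s_n + h/2, y_n + (h/2)·k2); k4 = f(s_n + h, y_n + h·k3); y_{n+1} = y_n + (h/6)·(k1 + 2k2 + 2k3 + k4).
s=1.000000, y=1.900000:
  k1 = f(1.000000, 1.900000) = 4.918000
  k2 = f(1.125000, 2.514750) = 5.975370
  k3 = f(1.125000, 2.646921) = 6.202705
  k4 = f(1.250000, 3.450676) = 7.585163
  y ← 1.900000 + (0.25/6)·(k1 + 2k2 + 2k3 + k4) = 3.435805
s=1.250000, y=3.435805:
  k1 = f(1.250000, 3.435805) = 7.559584
  k2 = f(1.375000, 4.380753) = 9.184895
  k3 = f(1.375000, 4.583916) = 9.534336
  k4 = f(1.500000, 5.819389) = 11.659349
  y ← 3.435805 + (0.25/6)·(k1 + 2k2 + 2k3 + k4) = 5.796529
y(1.5) ≈ 5.7965

5.7965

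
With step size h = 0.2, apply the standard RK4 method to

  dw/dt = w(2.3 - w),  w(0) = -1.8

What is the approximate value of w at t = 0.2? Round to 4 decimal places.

RK4: k1 = f(t_n, w_n); k2 = f(t_n + h/2, w_n + (h/2)·k1); k3 = f(t_n + h/2, w_n + (h/2)·k2); k4 = f(t_n + h, w_n + h·k3); w_{n+1} = w_n + (h/6)·(k1 + 2k2 + 2k3 + k4).
t=0.000000, w=-1.800000:
  k1 = f(0.000000, -1.800000) = -7.380000
  k2 = f(0.100000, -2.538000) = -12.278844
  k3 = f(0.100000, -3.027884) = -16.132218
  k4 = f(0.200000, -5.026444) = -36.825956
  w ← -1.800000 + (0.2/6)·(k1 + 2k2 + 2k3 + k4) = -5.167603
w(0.2) ≈ -5.1676

-5.1676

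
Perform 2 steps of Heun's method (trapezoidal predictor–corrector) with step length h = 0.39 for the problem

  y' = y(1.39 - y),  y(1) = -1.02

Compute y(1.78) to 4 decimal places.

Heun: k1 = f(s_n, y_n); k2 = f(s_n + h, y_n + h·k1); y_{n+1} = y_n + (h/2)·(k1 + k2).
s=1.000000, y=-1.020000:
  k1 = f(1.000000, -1.020000) = -2.458200
  k2 = f(1.390000, -1.978698) = -6.665636
  y ← -1.020000 + (0.39/2)·(-2.458200 + (-6.665636)) = -2.799148
s=1.390000, y=-2.799148:
  k1 = f(1.390000, -2.799148) = -11.726045
  k2 = f(1.780000, -7.372306) = -64.598397
  y ← -2.799148 + (0.39/2)·(-11.726045 + (-64.598397)) = -17.682414
y(1.78) ≈ -17.6824

-17.6824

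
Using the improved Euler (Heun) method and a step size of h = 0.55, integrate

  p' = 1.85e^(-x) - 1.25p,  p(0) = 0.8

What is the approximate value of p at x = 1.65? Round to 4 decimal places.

0.5625

Heun: k1 = f(x_n, p_n); k2 = f(x_n + h, p_n + h·k1); p_{n+1} = p_n + (h/2)·(k1 + k2).
x=0.000000, p=0.800000:
  k1 = f(0.000000, 0.800000) = 0.850000
  k2 = f(0.550000, 1.267500) = -0.517018
  p ← 0.800000 + (0.55/2)·(0.850000 + (-0.517018)) = 0.891570
x=0.550000, p=0.891570:
  k1 = f(0.550000, 0.891570) = -0.047105
  k2 = f(1.100000, 0.865662) = -0.466266
  p ← 0.891570 + (0.55/2)·(-0.047105 + (-0.466266)) = 0.750393
x=1.100000, p=0.750393:
  k1 = f(1.100000, 0.750393) = -0.322180
  k2 = f(1.650000, 0.573194) = -0.361200
  p ← 0.750393 + (0.55/2)·(-0.322180 + (-0.361200)) = 0.562463
p(1.65) ≈ 0.5625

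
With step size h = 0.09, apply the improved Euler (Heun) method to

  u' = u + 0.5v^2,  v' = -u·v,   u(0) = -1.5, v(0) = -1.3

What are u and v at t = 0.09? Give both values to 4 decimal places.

Heun on (u,v): k1 = f(t_n, state_n); k2 = f(t_n + h, state_n + h·k1); state_{n+1} = state_n + (h/2)·(k1 + k2).
0.000000: (-1.500000, -1.300000)
  k1 = (-0.655000, -1.950000)
  predictor → (-1.558950, -1.475500)
  k2 = (-0.470400, -2.300231)
  → (-1.550643, -1.491260)
(u(0.09), v(0.09)) ≈ (-1.5506, -1.4913)

-1.5506, -1.4913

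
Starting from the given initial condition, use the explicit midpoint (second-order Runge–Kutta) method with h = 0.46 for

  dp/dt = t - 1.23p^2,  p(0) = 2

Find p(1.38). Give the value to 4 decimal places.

1.3312

Midpoint: k1 = f(t_n, p_n); k2 = f(t_n + h/2, p_n + (h/2)·k1); p_{n+1} = p_n + h·k2.
t=0.000000, p=2.000000:
  k1 = f(0.000000, 2.000000) = -4.920000
  k2 = f(0.230000, 0.868400) = -0.697566
  p ← 2.000000 + 0.46·(-0.697566) = 1.679120
t=0.460000, p=1.679120:
  k1 = f(0.460000, 1.679120) = -3.007915
  k2 = f(0.690000, 0.987299) = -0.508955
  p ← 1.679120 + 0.46·(-0.508955) = 1.445001
t=0.920000, p=1.445001:
  k1 = f(0.920000, 1.445001) = -1.648273
  k2 = f(1.150000, 1.065898) = -0.247450
  p ← 1.445001 + 0.46·(-0.247450) = 1.331174
p(1.38) ≈ 1.3312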